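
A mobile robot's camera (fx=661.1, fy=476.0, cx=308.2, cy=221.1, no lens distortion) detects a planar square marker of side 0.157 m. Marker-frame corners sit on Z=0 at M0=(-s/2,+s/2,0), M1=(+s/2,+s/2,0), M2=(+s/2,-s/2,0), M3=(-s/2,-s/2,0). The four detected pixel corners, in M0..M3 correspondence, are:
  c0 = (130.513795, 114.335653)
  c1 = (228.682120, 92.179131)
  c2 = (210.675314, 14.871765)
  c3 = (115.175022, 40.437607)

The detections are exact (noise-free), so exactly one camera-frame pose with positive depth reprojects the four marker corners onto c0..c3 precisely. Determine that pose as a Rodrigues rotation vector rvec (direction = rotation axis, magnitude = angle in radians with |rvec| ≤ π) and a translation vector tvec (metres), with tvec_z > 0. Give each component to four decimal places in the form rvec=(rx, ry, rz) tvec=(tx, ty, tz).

Intrinsics K: fx=661.1, fy=476.0, cx=308.2, cy=221.1
Marker side s = 0.157 m; corners in marker frame (Z=0):
  M0 = (-0.0785, +0.0785, 0)
  M1 = (+0.0785, +0.0785, 0)
  M2 = (+0.0785, -0.0785, 0)
  M3 = (-0.0785, -0.0785, 0)
Detected image corners:
  c0 = (130.513795, 114.335653) px
  c1 = (228.682120, 92.179131) px
  c2 = (210.675314, 14.871765) px
  c3 = (115.175022, 40.437607) px
Planar DLT: solve 8×8 A·h = b for H (H[2,2]=1):
  H  [+561.04616 +85.50626 +169.94824]
  H  [-173.35453 +473.44412 +65.40565]
  H  [-0.32496 -0.11954 +1.00000]
B = K⁻¹H; ‖b₁‖=1.073020, ‖b₂‖=1.073020; λ = 2/(‖b₁‖+‖b₂‖) = 0.931949, sign → tz>0 ⇒ λ=+0.931949
r₁ = λ·B[:,0] = (+0.93209,-0.19874,-0.30285); r₂ = λ·B[:,1] = (+0.17248,+0.97869,-0.11141)
r₃ = r₁×r₂ = (+0.31853,+0.05161,+0.94651); SVD([r₁ r₂ r₃]) → R = UVᵀ:
  R  [+0.93209 +0.17248 +0.31853]
  R  [-0.19874 +0.97869 +0.05161]
  R  [-0.30285 -0.11141 +0.94651]
t = (-0.19489, -0.30483, +0.93195) m
tr R = 2.857287; θ = arccos((tr R − 1)/2) = 0.380057 rad = 21.776°
axis k = ((R−Rᵀ)₃₂, (R−Rᵀ)₁₃, (R−Rᵀ)₂₁) / (2 sinθ) = (-0.219714, +0.837499, -0.500320)
rvec = θ·k = (-0.083504, +0.318298, -0.190150)

rvec=(-0.0835, 0.3183, -0.1902) tvec=(-0.1949, -0.3048, 0.9319)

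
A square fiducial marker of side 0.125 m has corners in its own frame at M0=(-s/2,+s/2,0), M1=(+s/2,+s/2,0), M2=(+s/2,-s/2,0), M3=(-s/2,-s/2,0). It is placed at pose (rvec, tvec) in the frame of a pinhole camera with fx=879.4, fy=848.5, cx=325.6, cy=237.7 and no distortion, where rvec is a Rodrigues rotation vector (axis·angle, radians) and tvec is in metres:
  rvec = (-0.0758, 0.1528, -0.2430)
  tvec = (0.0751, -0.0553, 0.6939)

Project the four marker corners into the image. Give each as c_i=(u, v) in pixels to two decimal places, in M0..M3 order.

c0=(363.16, 262.68) c1=(519.35, 225.04) c2=(478.90, 76.67) c3=(326.28, 117.39)

Intrinsics K: fx=879.4, fy=848.5, cx=325.6, cy=237.7
Marker side s = 0.125 m; corners in marker frame (Z=0):
  M0 = (-0.0625, +0.0625, 0)
  M1 = (+0.0625, +0.0625, 0)
  M2 = (+0.0625, -0.0625, 0)
  M3 = (-0.0625, -0.0625, 0)
rvec = (-0.0758, 0.1528, -0.2430), |rvec| = θ = 0.29689 rad = 17.010°
Rodrigues: sinθ=0.29255, 1−cosθ=0.04375; R = I + sinθ·[k]× + (1−cosθ)·[k]×²:
    [+0.95910 +0.23370 +0.15971]
    [-0.24519 +0.96784 +0.05626]
    [-0.14142 -0.09312 +0.98556]
t = (0.0751, -0.0553, 0.6939) m
M0: Pc = R·M0+t = (+0.02976, +0.02051, +0.69692); u = 879.4·(+0.02976)/0.69692 + 325.6 = 363.1550, v = 848.5·(+0.02051)/0.69692 + 237.7 = 262.6766
M1: Pc = R·M1+t = (+0.14965, -0.01013, +0.67924); u = 879.4·(+0.14965)/0.67924 + 325.6 = 519.3490, v = 848.5·(-0.01013)/0.67924 + 237.7 = 225.0399
M2: Pc = R·M2+t = (+0.12044, -0.13111, +0.69088); u = 879.4·(+0.12044)/0.69088 + 325.6 = 478.9014, v = 848.5·(-0.13111)/0.69088 + 237.7 = 76.6726
M3: Pc = R·M3+t = (+0.00055, -0.10047, +0.70856); u = 879.4·(+0.00055)/0.70856 + 325.6 = 326.2826, v = 848.5·(-0.10047)/0.70856 + 237.7 = 117.3927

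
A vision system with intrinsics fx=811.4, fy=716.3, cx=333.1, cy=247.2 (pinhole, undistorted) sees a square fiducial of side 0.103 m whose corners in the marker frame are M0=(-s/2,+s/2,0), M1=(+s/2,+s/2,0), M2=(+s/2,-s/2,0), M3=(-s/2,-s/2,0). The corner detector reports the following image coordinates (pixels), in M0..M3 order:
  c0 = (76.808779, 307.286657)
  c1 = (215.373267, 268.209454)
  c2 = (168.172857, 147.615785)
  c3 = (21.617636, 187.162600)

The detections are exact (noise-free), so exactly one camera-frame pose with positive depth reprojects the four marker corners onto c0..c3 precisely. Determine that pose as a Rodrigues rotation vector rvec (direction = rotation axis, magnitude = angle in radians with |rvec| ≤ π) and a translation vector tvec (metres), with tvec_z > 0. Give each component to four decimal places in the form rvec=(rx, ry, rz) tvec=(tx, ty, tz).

rvec=(0.2749, -0.1148, -0.2978) tvec=(-0.1481, -0.0144, 0.5682)

Intrinsics K: fx=811.4, fy=716.3, cx=333.1, cy=247.2
Marker side s = 0.103 m; corners in marker frame (Z=0):
  M0 = (-0.0515, +0.0515, 0)
  M1 = (+0.0515, +0.0515, 0)
  M2 = (+0.0515, -0.0515, 0)
  M3 = (-0.0515, -0.0515, 0)
Detected image corners:
  c0 = (76.808779, 307.286657) px
  c1 = (215.373267, 268.209454) px
  c2 = (168.172857, 147.615785) px
  c3 = (21.617636, 187.162600) px
Planar DLT: solve 8×8 A·h = b for H (H[2,2]=1):
  H  [+1398.16242 +556.95095 +121.61080]
  H  [-353.12405 +1282.15806 +228.98916]
  H  [+0.12518 +0.49924 +1.00000]
B = K⁻¹H; ‖b₁‖=1.760096, ‖b₂‖=1.760096; λ = 2/(‖b₁‖+‖b₂‖) = 0.568151, sign → tz>0 ⇒ λ=+0.568151
r₁ = λ·B[:,0] = (+0.94981,-0.30463,+0.07112); r₂ = λ·B[:,1] = (+0.27354,+0.91909,+0.28364)
r₃ = r₁×r₂ = (-0.15177,-0.24995,+0.95629); SVD([r₁ r₂ r₃]) → R = UVᵀ:
  R  [+0.94981 +0.27354 -0.15177]
  R  [-0.30463 +0.91909 -0.24995]
  R  [+0.07112 +0.28364 +0.95629]
t = (-0.14809, -0.01444, +0.56815) m
tr R = 2.825188; θ = arccos((tr R − 1)/2) = 0.421213 rad = 24.134°
axis k = ((R−Rᵀ)₃₂, (R−Rᵀ)₁₃, (R−Rᵀ)₂₁) / (2 sinθ) = (+0.652526, -0.272577, -0.707044)
rvec = θ·k = (+0.274852, -0.114813, -0.297816)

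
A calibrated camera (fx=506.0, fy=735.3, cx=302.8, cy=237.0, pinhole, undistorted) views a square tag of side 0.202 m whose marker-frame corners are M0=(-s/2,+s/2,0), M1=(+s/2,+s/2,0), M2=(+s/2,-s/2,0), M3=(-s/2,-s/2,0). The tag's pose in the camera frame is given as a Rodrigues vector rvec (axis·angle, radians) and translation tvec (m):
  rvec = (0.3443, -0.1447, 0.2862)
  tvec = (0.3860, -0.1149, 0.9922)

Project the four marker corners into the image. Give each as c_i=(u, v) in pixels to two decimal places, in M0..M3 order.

Intrinsics K: fx=506.0, fy=735.3, cx=302.8, cy=237.0
Marker side s = 0.202 m; corners in marker frame (Z=0):
  M0 = (-0.1010, +0.1010, 0)
  M1 = (+0.1010, +0.1010, 0)
  M2 = (+0.1010, -0.1010, 0)
  M3 = (-0.1010, -0.1010, 0)
rvec = (0.3443, -0.1447, 0.2862), |rvec| = θ = 0.47052 rad = 26.959°
Rodrigues: sinθ=0.45335, 1−cosθ=0.10867; R = I + sinθ·[k]× + (1−cosθ)·[k]×²:
    [+0.94952 -0.30021 -0.09105]
    [+0.25130 +0.90161 -0.35206]
    [+0.18779 +0.31141 +0.93154]
t = (0.3860, -0.1149, 0.9922) m
M0: Pc = R·M0+t = (+0.25978, -0.04922, +1.00469); u = 506.0·(+0.25978)/1.00469 + 302.8 = 433.6344, v = 735.3·(-0.04922)/1.00469 + 237.0 = 200.9781
M1: Pc = R·M1+t = (+0.45158, +0.00154, +1.04262); u = 506.0·(+0.45158)/1.04262 + 302.8 = 521.9592, v = 735.3·(+0.00154)/1.04262 + 237.0 = 238.0889
M2: Pc = R·M2+t = (+0.51222, -0.18058, +0.97971); u = 506.0·(+0.51222)/0.97971 + 302.8 = 567.3512, v = 735.3·(-0.18058)/0.97971 + 237.0 = 101.4694
M3: Pc = R·M3+t = (+0.32042, -0.23134, +0.94178); u = 506.0·(+0.32042)/0.94178 + 302.8 = 474.9551, v = 735.3·(-0.23134)/0.94178 + 237.0 = 56.3771

c0=(433.63, 200.98) c1=(521.96, 238.09) c2=(567.35, 101.47) c3=(474.96, 56.38)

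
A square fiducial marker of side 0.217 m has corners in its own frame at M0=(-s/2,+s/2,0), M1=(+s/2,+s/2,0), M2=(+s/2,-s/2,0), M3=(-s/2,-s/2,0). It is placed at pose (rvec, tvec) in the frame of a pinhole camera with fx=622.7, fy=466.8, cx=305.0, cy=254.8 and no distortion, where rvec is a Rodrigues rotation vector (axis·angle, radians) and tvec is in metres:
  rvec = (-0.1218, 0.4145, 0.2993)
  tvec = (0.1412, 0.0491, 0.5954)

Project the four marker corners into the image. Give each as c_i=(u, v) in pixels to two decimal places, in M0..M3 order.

c0=(317.65, 345.88) c1=(536.20, 409.45) c2=(606.54, 233.38) c3=(382.30, 195.44)

Intrinsics K: fx=622.7, fy=466.8, cx=305.0, cy=254.8
Marker side s = 0.217 m; corners in marker frame (Z=0):
  M0 = (-0.1085, +0.1085, 0)
  M1 = (+0.1085, +0.1085, 0)
  M2 = (+0.1085, -0.1085, 0)
  M3 = (-0.1085, -0.1085, 0)
rvec = (-0.1218, 0.4145, 0.2993), |rvec| = θ = 0.52557 rad = 30.113°
Rodrigues: sinθ=0.50171, 1−cosθ=0.13496; R = I + sinθ·[k]× + (1−cosθ)·[k]×²:
    [+0.87229 -0.31038 +0.37787]
    [+0.26104 +0.94898 +0.17688]
    [-0.41349 -0.05565 +0.90881]
t = (0.1412, 0.0491, 0.5954) m
M0: Pc = R·M0+t = (+0.01288, +0.12374, +0.63423); u = 622.7·(+0.01288)/0.63423 + 305.0 = 317.6470, v = 466.8·(+0.12374)/0.63423 + 254.8 = 345.8757
M1: Pc = R·M1+t = (+0.20217, +0.18039, +0.54450); u = 622.7·(+0.20217)/0.54450 + 305.0 = 536.2028, v = 466.8·(+0.18039)/0.54450 + 254.8 = 409.4471
M2: Pc = R·M2+t = (+0.26952, -0.02554, +0.55657); u = 622.7·(+0.26952)/0.55657 + 305.0 = 606.5398, v = 466.8·(-0.02554)/0.55657 + 254.8 = 233.3783
M3: Pc = R·M3+t = (+0.08023, -0.08219, +0.64630); u = 622.7·(+0.08023)/0.64630 + 305.0 = 382.3029, v = 466.8·(-0.08219)/0.64630 + 254.8 = 195.4388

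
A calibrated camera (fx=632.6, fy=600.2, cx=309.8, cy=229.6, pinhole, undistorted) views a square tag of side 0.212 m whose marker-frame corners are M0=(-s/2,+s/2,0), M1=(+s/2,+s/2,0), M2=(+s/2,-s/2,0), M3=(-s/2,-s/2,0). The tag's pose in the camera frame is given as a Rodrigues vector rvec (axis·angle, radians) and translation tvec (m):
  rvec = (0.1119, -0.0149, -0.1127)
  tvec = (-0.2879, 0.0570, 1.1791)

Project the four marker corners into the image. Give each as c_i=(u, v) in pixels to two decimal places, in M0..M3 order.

c0=(107.06, 317.18) c1=(219.16, 304.97) c2=(204.53, 198.95) c3=(90.11, 211.24)

Intrinsics K: fx=632.6, fy=600.2, cx=309.8, cy=229.6
Marker side s = 0.212 m; corners in marker frame (Z=0):
  M0 = (-0.1060, +0.1060, 0)
  M1 = (+0.1060, +0.1060, 0)
  M2 = (+0.1060, -0.1060, 0)
  M3 = (-0.1060, -0.1060, 0)
rvec = (0.1119, -0.0149, -0.1127), |rvec| = θ = 0.15951 rad = 9.140°
Rodrigues: sinθ=0.15884, 1−cosθ=0.01270; R = I + sinθ·[k]× + (1−cosθ)·[k]×²:
    [+0.99355 +0.11139 -0.02113]
    [-0.11305 +0.98742 -0.11059]
    [+0.00854 +0.11226 +0.99364]
t = (-0.2879, 0.0570, 1.1791) m
M0: Pc = R·M0+t = (-0.38141, +0.17365, +1.19009); u = 632.6·(-0.38141)/1.19009 + 309.8 = 107.0603, v = 600.2·(+0.17365)/1.19009 + 229.6 = 317.1768
M1: Pc = R·M1+t = (-0.17078, +0.14968, +1.19191); u = 632.6·(-0.17078)/1.19191 + 309.8 = 219.1612, v = 600.2·(+0.14968)/1.19191 + 229.6 = 304.9745
M2: Pc = R·M2+t = (-0.19439, -0.05965, +1.16811); u = 632.6·(-0.19439)/1.16811 + 309.8 = 204.5256, v = 600.2·(-0.05965)/1.16811 + 229.6 = 198.9505
M3: Pc = R·M3+t = (-0.40502, -0.03568, +1.16629); u = 632.6·(-0.40502)/1.16629 + 309.8 = 90.1143, v = 600.2·(-0.03568)/1.16629 + 229.6 = 211.2372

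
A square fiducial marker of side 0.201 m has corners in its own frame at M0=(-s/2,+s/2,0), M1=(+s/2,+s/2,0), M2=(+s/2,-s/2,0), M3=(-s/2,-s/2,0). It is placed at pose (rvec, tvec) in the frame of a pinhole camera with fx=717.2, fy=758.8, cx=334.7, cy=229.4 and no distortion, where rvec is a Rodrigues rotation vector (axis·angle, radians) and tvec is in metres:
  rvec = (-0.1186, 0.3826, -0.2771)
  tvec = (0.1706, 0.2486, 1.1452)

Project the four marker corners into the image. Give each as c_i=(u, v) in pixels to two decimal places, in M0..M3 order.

Intrinsics K: fx=717.2, fy=758.8, cx=334.7, cy=229.4
Marker side s = 0.201 m; corners in marker frame (Z=0):
  M0 = (-0.1005, +0.1005, 0)
  M1 = (+0.1005, +0.1005, 0)
  M2 = (+0.1005, -0.1005, 0)
  M3 = (-0.1005, -0.1005, 0)
rvec = (-0.1186, 0.3826, -0.2771), |rvec| = θ = 0.48707 rad = 27.907°
Rodrigues: sinθ=0.46803, 1−cosθ=0.11629; R = I + sinθ·[k]× + (1−cosθ)·[k]×²:
    [+0.89060 +0.24403 +0.38376]
    [-0.28852 +0.95547 +0.06200]
    [-0.35154 -0.16594 +0.92135]
t = (0.1706, 0.2486, 1.1452) m
M0: Pc = R·M0+t = (+0.10562, +0.37362, +1.16385); u = 717.2·(+0.10562)/1.16385 + 334.7 = 399.7856, v = 758.8·(+0.37362)/1.16385 + 229.4 = 472.9900
M1: Pc = R·M1+t = (+0.28463, +0.31563, +1.09319); u = 717.2·(+0.28463)/1.09319 + 334.7 = 521.4347, v = 758.8·(+0.31563)/1.09319 + 229.4 = 448.4818
M2: Pc = R·M2+t = (+0.23558, +0.12358, +1.12655); u = 717.2·(+0.23558)/1.12655 + 334.7 = 484.6792, v = 758.8·(+0.12358)/1.12655 + 229.4 = 312.6388
M3: Pc = R·M3+t = (+0.05657, +0.18157, +1.19721); u = 717.2·(+0.05657)/1.19721 + 334.7 = 368.5884, v = 758.8·(+0.18157)/1.19721 + 229.4 = 344.4817

c0=(399.79, 472.99) c1=(521.43, 448.48) c2=(484.68, 312.64) c3=(368.59, 344.48)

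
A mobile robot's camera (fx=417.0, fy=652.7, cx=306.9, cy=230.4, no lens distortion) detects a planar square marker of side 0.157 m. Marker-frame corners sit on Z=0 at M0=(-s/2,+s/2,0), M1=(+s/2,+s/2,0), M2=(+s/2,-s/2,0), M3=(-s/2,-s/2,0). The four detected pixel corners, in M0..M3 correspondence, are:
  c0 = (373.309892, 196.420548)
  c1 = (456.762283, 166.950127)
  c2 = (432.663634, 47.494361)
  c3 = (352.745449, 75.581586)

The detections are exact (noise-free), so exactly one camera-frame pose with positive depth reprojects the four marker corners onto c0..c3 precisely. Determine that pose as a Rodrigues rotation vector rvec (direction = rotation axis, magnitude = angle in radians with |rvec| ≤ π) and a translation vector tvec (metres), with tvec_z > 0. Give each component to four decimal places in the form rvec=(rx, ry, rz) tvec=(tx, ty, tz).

Intrinsics K: fx=417.0, fy=652.7, cx=306.9, cy=230.4
Marker side s = 0.157 m; corners in marker frame (Z=0):
  M0 = (-0.0785, +0.0785, 0)
  M1 = (+0.0785, +0.0785, 0)
  M2 = (+0.0785, -0.0785, 0)
  M3 = (-0.0785, -0.0785, 0)
Detected image corners:
  c0 = (373.309892, 196.420548) px
  c1 = (456.762283, 166.950127) px
  c2 = (432.663634, 47.494361) px
  c3 = (352.745449, 75.581586) px
Planar DLT: solve 8×8 A·h = b for H (H[2,2]=1):
  H  [+522.81734 +30.18809 +403.64914]
  H  [-182.37336 +731.52531 +120.29546]
  H  [+0.00687 -0.27746 +1.00000]
B = K⁻¹H; ‖b₁‖=1.280133, ‖b₂‖=1.280133; λ = 2/(‖b₁‖+‖b₂‖) = 0.781169, sign → tz>0 ⇒ λ=+0.781169
r₁ = λ·B[:,0] = (+0.97545,-0.22016,+0.00537); r₂ = λ·B[:,1] = (+0.21607,+0.95202,-0.21674)
r₃ = r₁×r₂ = (+0.04261,+0.21258,+0.97621); SVD([r₁ r₂ r₃]) → R = UVᵀ:
  R  [+0.97545 +0.21607 +0.04261]
  R  [-0.22016 +0.95202 +0.21258]
  R  [+0.00537 -0.21674 +0.97621]
t = (+0.18124, -0.13178, +0.78117) m
tr R = 2.903680; θ = arccos((tr R − 1)/2) = 0.311613 rad = 17.854°
axis k = ((R−Rᵀ)₃₂, (R−Rᵀ)₁₃, (R−Rᵀ)₂₁) / (2 sinθ) = (-0.700145, +0.060740, -0.711413)
rvec = θ·k = (-0.218174, +0.018927, -0.221686)

rvec=(-0.2182, 0.0189, -0.2217) tvec=(0.1812, -0.1318, 0.7812)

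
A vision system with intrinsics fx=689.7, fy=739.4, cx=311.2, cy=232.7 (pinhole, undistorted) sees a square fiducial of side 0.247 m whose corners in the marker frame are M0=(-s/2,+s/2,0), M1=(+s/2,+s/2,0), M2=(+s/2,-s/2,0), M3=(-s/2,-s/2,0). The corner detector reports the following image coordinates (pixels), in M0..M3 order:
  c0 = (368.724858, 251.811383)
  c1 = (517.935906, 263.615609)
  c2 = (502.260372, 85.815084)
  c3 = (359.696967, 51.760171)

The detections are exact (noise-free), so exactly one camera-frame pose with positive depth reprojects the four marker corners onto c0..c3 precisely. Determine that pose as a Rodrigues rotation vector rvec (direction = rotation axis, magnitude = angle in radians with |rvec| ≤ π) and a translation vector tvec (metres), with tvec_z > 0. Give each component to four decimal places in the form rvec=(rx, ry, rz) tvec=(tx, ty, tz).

Intrinsics K: fx=689.7, fy=739.4, cx=311.2, cy=232.7
Marker side s = 0.247 m; corners in marker frame (Z=0):
  M0 = (-0.1235, +0.1235, 0)
  M1 = (+0.1235, +0.1235, 0)
  M2 = (+0.1235, -0.1235, 0)
  M3 = (-0.1235, -0.1235, 0)
Detected image corners:
  c0 = (368.724858, 251.811383) px
  c1 = (517.935906, 263.615609) px
  c2 = (502.260372, 85.815084) px
  c3 = (359.696967, 51.760171) px
Planar DLT: solve 8×8 A·h = b for H (H[2,2]=1):
  H  [+810.75704 -48.47058 +441.52510]
  H  [+176.43861 +724.98790 +161.31433]
  H  [+0.50439 -0.22719 +1.00000]
B = K⁻¹H; ‖b₁‖=1.076742, ‖b₂‖=1.076742; λ = 2/(‖b₁‖+‖b₂‖) = 0.928728, sign → tz>0 ⇒ λ=+0.928728
r₁ = λ·B[:,0] = (+0.88037,+0.07419,+0.46844); r₂ = λ·B[:,1] = (+0.02993,+0.97703,-0.21099)
r₃ = r₁×r₂ = (-0.47334,+0.19978,+0.85793); SVD([r₁ r₂ r₃]) → R = UVᵀ:
  R  [+0.88037 +0.02993 -0.47334]
  R  [+0.07419 +0.97703 +0.19978]
  R  [+0.46844 -0.21099 +0.85793]
t = (+0.17549, -0.08966, +0.92873) m
tr R = 2.715329; θ = arccos((tr R − 1)/2) = 0.540086 rad = 30.945°
axis k = ((R−Rᵀ)₃₂, (R−Rᵀ)₁₃, (R−Rᵀ)₂₁) / (2 sinθ) = (-0.399420, -0.915757, +0.043033)
rvec = θ·k = (-0.215721, -0.494588, +0.023242)

rvec=(-0.2157, -0.4946, 0.0232) tvec=(0.1755, -0.0897, 0.9287)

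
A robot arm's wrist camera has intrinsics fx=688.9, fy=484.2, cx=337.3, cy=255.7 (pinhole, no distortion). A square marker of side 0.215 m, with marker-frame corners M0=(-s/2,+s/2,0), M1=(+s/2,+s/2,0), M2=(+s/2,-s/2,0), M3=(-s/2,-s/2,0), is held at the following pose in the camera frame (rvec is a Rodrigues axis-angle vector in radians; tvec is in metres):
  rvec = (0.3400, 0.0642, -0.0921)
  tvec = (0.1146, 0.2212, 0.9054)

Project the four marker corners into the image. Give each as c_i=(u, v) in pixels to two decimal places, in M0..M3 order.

Intrinsics K: fx=688.9, fy=484.2, cx=337.3, cy=255.7
Marker side s = 0.215 m; corners in marker frame (Z=0):
  M0 = (-0.1075, +0.1075, 0)
  M1 = (+0.1075, +0.1075, 0)
  M2 = (+0.1075, -0.1075, 0)
  M3 = (-0.1075, -0.1075, 0)
rvec = (0.3400, 0.0642, -0.0921), |rvec| = θ = 0.35806 rad = 20.515°
Rodrigues: sinθ=0.35045, 1−cosθ=0.06342; R = I + sinθ·[k]× + (1−cosθ)·[k]×²:
    [+0.99377 +0.10094 +0.04735]
    [-0.07935 +0.93862 -0.33571]
    [-0.07833 +0.32986 +0.94078]
t = (0.1146, 0.2212, 0.9054) m
M0: Pc = R·M0+t = (+0.01862, +0.33063, +0.94928); u = 688.9·(+0.01862)/0.94928 + 337.3 = 350.8138, v = 484.2·(+0.33063)/0.94928 + 255.7 = 424.3454
M1: Pc = R·M1+t = (+0.23228, +0.31357, +0.93244); u = 688.9·(+0.23228)/0.93244 + 337.3 = 508.9127, v = 484.2·(+0.31357)/0.93244 + 255.7 = 418.5325
M2: Pc = R·M2+t = (+0.21058, +0.11177, +0.86152); u = 688.9·(+0.21058)/0.86152 + 337.3 = 505.6855, v = 484.2·(+0.11177)/0.86152 + 255.7 = 318.5173
M3: Pc = R·M3+t = (-0.00308, +0.12883, +0.87836); u = 688.9·(-0.00308)/0.87836 + 337.3 = 334.8835, v = 484.2·(+0.12883)/0.87836 + 255.7 = 326.7171

c0=(350.81, 424.35) c1=(508.91, 418.53) c2=(505.69, 318.52) c3=(334.88, 326.72)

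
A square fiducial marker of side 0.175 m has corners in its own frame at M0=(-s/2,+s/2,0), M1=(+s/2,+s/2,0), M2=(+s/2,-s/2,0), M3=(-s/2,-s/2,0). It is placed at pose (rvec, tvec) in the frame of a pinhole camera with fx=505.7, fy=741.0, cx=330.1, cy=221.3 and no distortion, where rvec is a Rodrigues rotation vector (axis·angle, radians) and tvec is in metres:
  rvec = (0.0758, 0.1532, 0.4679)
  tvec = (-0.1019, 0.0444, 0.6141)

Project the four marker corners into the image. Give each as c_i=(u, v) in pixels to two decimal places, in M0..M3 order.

c0=(156.63, 317.60) c1=(277.60, 417.43) c2=(342.02, 229.16) c3=(214.97, 133.20)

Intrinsics K: fx=505.7, fy=741.0, cx=330.1, cy=221.3
Marker side s = 0.175 m; corners in marker frame (Z=0):
  M0 = (-0.0875, +0.0875, 0)
  M1 = (+0.0875, +0.0875, 0)
  M2 = (+0.0875, -0.0875, 0)
  M3 = (-0.0875, -0.0875, 0)
rvec = (0.0758, 0.1532, 0.4679), |rvec| = θ = 0.49814 rad = 28.541°
Rodrigues: sinθ=0.47779, 1−cosθ=0.12153; R = I + sinθ·[k]× + (1−cosθ)·[k]×²:
    [+0.88129 -0.44310 +0.16431]
    [+0.45447 +0.88997 -0.03760]
    [-0.12957 +0.10781 +0.98569]
t = (-0.1019, 0.0444, 0.6141) m
M0: Pc = R·M0+t = (-0.21778, +0.08251, +0.63487); u = 505.7·(-0.21778)/0.63487 + 330.1 = 156.6266, v = 741.0·(+0.08251)/0.63487 + 221.3 = 317.5976
M1: Pc = R·M1+t = (-0.06356, +0.16204, +0.61220); u = 505.7·(-0.06356)/0.61220 + 330.1 = 277.5977, v = 741.0·(+0.16204)/0.61220 + 221.3 = 417.4310
M2: Pc = R·M2+t = (+0.01398, +0.00629, +0.59333); u = 505.7·(+0.01398)/0.59333 + 330.1 = 342.0185, v = 741.0·(+0.00629)/0.59333 + 221.3 = 229.1611
M3: Pc = R·M3+t = (-0.14024, -0.07324, +0.61600); u = 505.7·(-0.14024)/0.61600 + 330.1 = 214.9710, v = 741.0·(-0.07324)/0.61600 + 221.3 = 133.2003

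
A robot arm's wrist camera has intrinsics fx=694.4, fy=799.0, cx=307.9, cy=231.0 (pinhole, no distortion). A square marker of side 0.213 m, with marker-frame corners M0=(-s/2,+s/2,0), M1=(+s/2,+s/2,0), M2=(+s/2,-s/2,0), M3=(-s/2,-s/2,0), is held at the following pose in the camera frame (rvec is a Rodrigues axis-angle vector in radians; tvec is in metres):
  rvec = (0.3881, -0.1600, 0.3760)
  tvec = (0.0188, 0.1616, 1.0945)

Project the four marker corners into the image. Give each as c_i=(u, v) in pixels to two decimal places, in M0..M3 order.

Intrinsics K: fx=694.4, fy=799.0, cx=307.9, cy=231.0
Marker side s = 0.213 m; corners in marker frame (Z=0):
  M0 = (-0.1065, +0.1065, 0)
  M1 = (+0.1065, +0.1065, 0)
  M2 = (+0.1065, -0.1065, 0)
  M3 = (-0.1065, -0.1065, 0)
rvec = (0.3881, -0.1600, 0.3760), |rvec| = θ = 0.56356 rad = 32.289°
Rodrigues: sinθ=0.53420, 1−cosθ=0.15464; R = I + sinθ·[k]× + (1−cosθ)·[k]×²:
    [+0.91870 -0.38665 -0.08061]
    [+0.32618 +0.85782 -0.39717]
    [+0.22272 +0.33859 +0.91420]
t = (0.0188, 0.1616, 1.0945) m
M0: Pc = R·M0+t = (-0.12022, +0.21822, +1.10684); u = 694.4·(-0.12022)/1.10684 + 307.9 = 232.4779, v = 799.0·(+0.21822)/1.10684 + 231.0 = 388.5279
M1: Pc = R·M1+t = (+0.07546, +0.28770, +1.15428); u = 694.4·(+0.07546)/1.15428 + 307.9 = 353.2980, v = 799.0·(+0.28770)/1.15428 + 231.0 = 430.1452
M2: Pc = R·M2+t = (+0.15782, +0.10498, +1.08216); u = 694.4·(+0.15782)/1.08216 + 307.9 = 409.1694, v = 799.0·(+0.10498)/1.08216 + 231.0 = 308.5103
M3: Pc = R·M3+t = (-0.03786, +0.03550, +1.03472); u = 694.4·(-0.03786)/1.03472 + 307.9 = 282.4898, v = 799.0·(+0.03550)/1.03472 + 231.0 = 258.4157

c0=(232.48, 388.53) c1=(353.30, 430.15) c2=(409.17, 308.51) c3=(282.49, 258.42)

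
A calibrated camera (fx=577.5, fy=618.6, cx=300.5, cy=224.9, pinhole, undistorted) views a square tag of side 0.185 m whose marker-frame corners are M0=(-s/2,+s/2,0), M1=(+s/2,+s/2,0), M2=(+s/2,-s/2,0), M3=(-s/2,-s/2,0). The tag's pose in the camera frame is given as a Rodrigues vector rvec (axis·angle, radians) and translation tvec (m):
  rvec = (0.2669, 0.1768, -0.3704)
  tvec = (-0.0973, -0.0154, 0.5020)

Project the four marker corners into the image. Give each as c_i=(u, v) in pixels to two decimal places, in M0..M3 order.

Intrinsics K: fx=577.5, fy=618.6, cx=300.5, cy=224.9
Marker side s = 0.185 m; corners in marker frame (Z=0):
  M0 = (-0.0925, +0.0925, 0)
  M1 = (+0.0925, +0.0925, 0)
  M2 = (+0.0925, -0.0925, 0)
  M3 = (-0.0925, -0.0925, 0)
rvec = (0.2669, 0.1768, -0.3704), |rvec| = θ = 0.48958 rad = 28.051°
Rodrigues: sinθ=0.47026, 1−cosθ=0.11747; R = I + sinθ·[k]× + (1−cosθ)·[k]×²:
    [+0.91744 +0.37891 +0.12137]
    [-0.33265 +0.89785 -0.28846]
    [-0.21827 +0.22427 +0.94977]
t = (-0.0973, -0.0154, 0.5020) m
M0: Pc = R·M0+t = (-0.14711, +0.09842, +0.54294); u = 577.5·(-0.14711)/0.54294 + 300.5 = 144.0197, v = 618.6·(+0.09842)/0.54294 + 224.9 = 337.0377
M1: Pc = R·M1+t = (+0.02261, +0.03688, +0.50255); u = 577.5·(+0.02261)/0.50255 + 300.5 = 326.4843, v = 618.6·(+0.03688)/0.50255 + 224.9 = 270.2968
M2: Pc = R·M2+t = (-0.04749, -0.12922, +0.46106); u = 577.5·(-0.04749)/0.46106 + 300.5 = 241.0228, v = 618.6·(-0.12922)/0.46106 + 224.9 = 51.5266
M3: Pc = R·M3+t = (-0.21721, -0.06768, +0.50145); u = 577.5·(-0.21721)/0.50145 + 300.5 = 50.3430, v = 618.6·(-0.06768)/0.50145 + 224.9 = 141.4068

c0=(144.02, 337.04) c1=(326.48, 270.30) c2=(241.02, 51.53) c3=(50.34, 141.41)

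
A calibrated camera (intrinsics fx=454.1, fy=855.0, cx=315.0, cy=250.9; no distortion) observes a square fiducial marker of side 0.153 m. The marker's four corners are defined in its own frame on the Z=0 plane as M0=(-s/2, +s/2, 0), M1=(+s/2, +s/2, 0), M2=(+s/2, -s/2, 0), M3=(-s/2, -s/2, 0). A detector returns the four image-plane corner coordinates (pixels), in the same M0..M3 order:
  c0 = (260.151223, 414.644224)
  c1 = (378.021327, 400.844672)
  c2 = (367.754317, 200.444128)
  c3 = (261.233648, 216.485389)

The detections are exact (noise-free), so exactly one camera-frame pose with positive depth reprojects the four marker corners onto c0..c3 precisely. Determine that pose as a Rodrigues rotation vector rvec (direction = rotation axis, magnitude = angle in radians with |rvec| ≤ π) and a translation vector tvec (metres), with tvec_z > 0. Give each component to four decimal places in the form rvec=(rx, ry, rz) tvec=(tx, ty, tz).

Intrinsics K: fx=454.1, fy=855.0, cx=315.0, cy=250.9
Marker side s = 0.153 m; corners in marker frame (Z=0):
  M0 = (-0.0765, +0.0765, 0)
  M1 = (+0.0765, +0.0765, 0)
  M2 = (+0.0765, -0.0765, 0)
  M3 = (-0.0765, -0.0765, 0)
Detected image corners:
  c0 = (260.151223, 414.644224) px
  c1 = (378.021327, 400.844672) px
  c2 = (367.754317, 200.444128) px
  c3 = (261.233648, 216.485389) px
Planar DLT: solve 8×8 A·h = b for H (H[2,2]=1):
  H  [+692.58726 -178.19223 +316.14853]
  H  [-135.67565 +1100.25262 +303.17319]
  H  [-0.12265 -0.65614 +1.00000]
B = K⁻¹H; ‖b₁‖=1.619585, ‖b₂‖=1.619585; λ = 2/(‖b₁‖+‖b₂‖) = 0.617442, sign → tz>0 ⇒ λ=+0.617442
r₁ = λ·B[:,0] = (+0.99425,-0.07576,-0.07573); r₂ = λ·B[:,1] = (+0.03874,+0.91344,-0.40513)
r₃ = r₁×r₂ = (+0.09986,+0.39986,+0.91112); SVD([r₁ r₂ r₃]) → R = UVᵀ:
  R  [+0.99425 +0.03874 +0.09986]
  R  [-0.07576 +0.91344 +0.39986]
  R  [-0.07573 -0.40513 +0.91112]
t = (+0.00156, +0.03775, +0.61744) m
tr R = 2.818802; θ = arccos((tr R − 1)/2) = 0.428955 rad = 24.577°
axis k = ((R−Rᵀ)₃₂, (R−Rᵀ)₁₃, (R−Rᵀ)₂₁) / (2 sinθ) = (-0.967727, +0.211091, -0.137643)
rvec = θ·k = (-0.415111, +0.090548, -0.059043)

rvec=(-0.4151, 0.0905, -0.0590) tvec=(0.0016, 0.0377, 0.6174)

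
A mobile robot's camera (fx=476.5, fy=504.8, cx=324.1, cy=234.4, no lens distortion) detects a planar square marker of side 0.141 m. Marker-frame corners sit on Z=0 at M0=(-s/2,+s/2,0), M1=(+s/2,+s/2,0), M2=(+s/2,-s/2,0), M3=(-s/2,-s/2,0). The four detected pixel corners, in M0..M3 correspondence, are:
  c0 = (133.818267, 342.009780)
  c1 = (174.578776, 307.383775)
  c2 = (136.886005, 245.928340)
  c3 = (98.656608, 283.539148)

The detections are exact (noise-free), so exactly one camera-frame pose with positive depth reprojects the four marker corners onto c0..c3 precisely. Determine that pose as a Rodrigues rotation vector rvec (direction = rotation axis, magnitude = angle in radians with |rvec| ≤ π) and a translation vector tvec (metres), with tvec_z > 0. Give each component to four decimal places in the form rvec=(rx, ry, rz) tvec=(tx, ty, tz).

rvec=(0.0456, 0.4218, -0.6121) tvec=(-0.3906, 0.1185, 0.9859)

Intrinsics K: fx=476.5, fy=504.8, cx=324.1, cy=234.4
Marker side s = 0.141 m; corners in marker frame (Z=0):
  M0 = (-0.0705, +0.0705, 0)
  M1 = (+0.0705, +0.0705, 0)
  M2 = (+0.0705, -0.0705, 0)
  M3 = (-0.0705, -0.0705, 0)
Detected image corners:
  c0 = (133.818267, 342.009780) px
  c1 = (174.578776, 307.383775) px
  c2 = (136.886005, 245.928340) px
  c3 = (98.656608, 283.539148) px
Planar DLT: solve 8×8 A·h = b for H (H[2,2]=1):
  H  [+225.25891 +246.82511 +135.31752]
  H  [-374.97535 +400.54624 +295.05312]
  H  [-0.40295 -0.08287 +1.00000]
B = K⁻¹H; ‖b₁‖=1.014350, ‖b₂‖=1.014350; λ = 2/(‖b₁‖+‖b₂‖) = 0.985853, sign → tz>0 ⇒ λ=+0.985853
r₁ = λ·B[:,0] = (+0.73624,-0.54785,-0.39725); r₂ = λ·B[:,1] = (+0.56624,+0.82018,-0.08170)
r₃ = r₁×r₂ = (+0.37057,-0.16479,+0.91407); SVD([r₁ r₂ r₃]) → R = UVᵀ:
  R  [+0.73624 +0.56624 +0.37057]
  R  [-0.54785 +0.82018 -0.16479]
  R  [-0.39725 -0.08170 +0.91407]
t = (-0.39058, +0.11845, +0.98585) m
tr R = 2.470496; θ = arccos((tr R − 1)/2) = 0.744764 rad = 42.672°
axis k = ((R−Rᵀ)₃₂, (R−Rᵀ)₁₃, (R−Rᵀ)₂₁) / (2 sinθ) = (+0.061294, +0.566407, -0.821843)
rvec = θ·k = (+0.045649, +0.421840, -0.612079)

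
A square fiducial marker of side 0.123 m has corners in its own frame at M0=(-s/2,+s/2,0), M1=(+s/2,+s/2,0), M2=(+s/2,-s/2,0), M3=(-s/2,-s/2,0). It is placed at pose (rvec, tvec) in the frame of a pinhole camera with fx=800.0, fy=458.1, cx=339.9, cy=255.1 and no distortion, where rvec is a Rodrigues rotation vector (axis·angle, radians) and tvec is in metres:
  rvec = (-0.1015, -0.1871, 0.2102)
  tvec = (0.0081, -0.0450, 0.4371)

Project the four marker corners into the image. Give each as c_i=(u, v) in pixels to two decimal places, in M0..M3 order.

c0=(219.37, 256.76) c1=(439.85, 284.38) c2=(479.36, 162.98) c3=(268.29, 130.32)

Intrinsics K: fx=800.0, fy=458.1, cx=339.9, cy=255.1
Marker side s = 0.123 m; corners in marker frame (Z=0):
  M0 = (-0.0615, +0.0615, 0)
  M1 = (+0.0615, +0.0615, 0)
  M2 = (+0.0615, -0.0615, 0)
  M3 = (-0.0615, -0.0615, 0)
rvec = (-0.1015, -0.1871, 0.2102), |rvec| = θ = 0.29915 rad = 17.140°
Rodrigues: sinθ=0.29471, 1−cosθ=0.04441; R = I + sinθ·[k]× + (1−cosθ)·[k]×²:
    [+0.96070 -0.19765 -0.19491]
    [+0.21650 +0.97296 +0.08047]
    [+0.17373 -0.11951 +0.97751]
t = (0.0081, -0.0450, 0.4371) m
M0: Pc = R·M0+t = (-0.06314, +0.00152, +0.41907); u = 800.0·(-0.06314)/0.41907 + 339.9 = 219.3676, v = 458.1·(+0.00152)/0.41907 + 255.1 = 256.7638
M1: Pc = R·M1+t = (+0.05503, +0.02815, +0.44043); u = 800.0·(+0.05503)/0.44043 + 339.9 = 439.8508, v = 458.1·(+0.02815)/0.44043 + 255.1 = 284.3811
M2: Pc = R·M2+t = (+0.07934, -0.09152, +0.45513); u = 800.0·(+0.07934)/0.45513 + 339.9 = 479.3554, v = 458.1·(-0.09152)/0.45513 + 255.1 = 162.9816
M3: Pc = R·M3+t = (-0.03883, -0.11815, +0.43377); u = 800.0·(-0.03883)/0.43377 + 339.9 = 268.2903, v = 458.1·(-0.11815)/0.43377 + 255.1 = 130.3196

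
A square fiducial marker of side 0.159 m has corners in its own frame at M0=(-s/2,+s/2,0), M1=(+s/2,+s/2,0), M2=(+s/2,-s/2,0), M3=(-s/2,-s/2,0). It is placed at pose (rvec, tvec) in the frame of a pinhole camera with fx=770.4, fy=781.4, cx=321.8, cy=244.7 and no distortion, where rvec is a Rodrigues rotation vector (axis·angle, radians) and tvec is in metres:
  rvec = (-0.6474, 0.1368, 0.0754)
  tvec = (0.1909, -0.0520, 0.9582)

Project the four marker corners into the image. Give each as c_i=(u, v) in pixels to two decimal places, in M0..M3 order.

Intrinsics K: fx=770.4, fy=781.4, cx=321.8, cy=244.7
Marker side s = 0.159 m; corners in marker frame (Z=0):
  M0 = (-0.0795, +0.0795, 0)
  M1 = (+0.0795, +0.0795, 0)
  M2 = (+0.0795, -0.0795, 0)
  M3 = (-0.0795, -0.0795, 0)
rvec = (-0.6474, 0.1368, 0.0754), |rvec| = θ = 0.66598 rad = 38.158°
Rodrigues: sinθ=0.61783, 1−cosθ=0.21369; R = I + sinθ·[k]× + (1−cosθ)·[k]×²:
    [+0.98824 -0.11262 +0.10339]
    [+0.02728 +0.79533 +0.60556]
    [-0.15043 -0.59562 +0.78905]
t = (0.1909, -0.0520, 0.9582) m
M0: Pc = R·M0+t = (+0.10338, +0.00906, +0.92281); u = 770.4·(+0.10338)/0.92281 + 321.8 = 408.1074, v = 781.4·(+0.00906)/0.92281 + 244.7 = 252.3717
M1: Pc = R·M1+t = (+0.26051, +0.01340, +0.89889); u = 770.4·(+0.26051)/0.89889 + 321.8 = 545.0742, v = 781.4·(+0.01340)/0.89889 + 244.7 = 256.3463
M2: Pc = R·M2+t = (+0.27842, -0.11306, +0.99359); u = 770.4·(+0.27842)/0.99359 + 321.8 = 537.6768, v = 781.4·(-0.11306)/0.99359 + 244.7 = 155.7852
M3: Pc = R·M3+t = (+0.12129, -0.11740, +1.01751); u = 770.4·(+0.12129)/1.01751 + 321.8 = 413.6320, v = 781.4·(-0.11740)/1.01751 + 244.7 = 154.5444

c0=(408.11, 252.37) c1=(545.07, 256.35) c2=(537.68, 155.79) c3=(413.63, 154.54)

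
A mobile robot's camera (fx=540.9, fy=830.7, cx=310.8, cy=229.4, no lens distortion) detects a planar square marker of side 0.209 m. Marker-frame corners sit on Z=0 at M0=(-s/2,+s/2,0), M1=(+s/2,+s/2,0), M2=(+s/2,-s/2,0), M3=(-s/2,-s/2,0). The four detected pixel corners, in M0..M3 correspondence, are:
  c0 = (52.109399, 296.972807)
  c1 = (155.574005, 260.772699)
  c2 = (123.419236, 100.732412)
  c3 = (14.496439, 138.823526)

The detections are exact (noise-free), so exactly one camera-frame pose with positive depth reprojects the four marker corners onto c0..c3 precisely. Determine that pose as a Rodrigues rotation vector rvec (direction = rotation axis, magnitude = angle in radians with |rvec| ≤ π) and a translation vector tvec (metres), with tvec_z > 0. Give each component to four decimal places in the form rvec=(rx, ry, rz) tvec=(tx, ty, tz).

Intrinsics K: fx=540.9, fy=830.7, cx=310.8, cy=229.4
Marker side s = 0.209 m; corners in marker frame (Z=0):
  M0 = (-0.1045, +0.1045, 0)
  M1 = (+0.1045, +0.1045, 0)
  M2 = (+0.1045, -0.1045, 0)
  M3 = (-0.1045, -0.1045, 0)
Detected image corners:
  c0 = (52.109399, 296.972807) px
  c1 = (155.574005, 260.772699) px
  c2 = (123.419236, 100.732412) px
  c3 = (14.496439, 138.823526) px
Planar DLT: solve 8×8 A·h = b for H (H[2,2]=1):
  H  [+507.81246 +188.14122 +86.85053]
  H  [-177.51257 +810.20518 +201.36729]
  H  [+0.00051 +0.24576 +1.00000]
B = K⁻¹H; ‖b₁‖=0.962587, ‖b₂‖=0.962587; λ = 2/(‖b₁‖+‖b₂‖) = 1.038867, sign → tz>0 ⇒ λ=+1.038867
r₁ = λ·B[:,0] = (+0.97501,-0.22214,+0.00053); r₂ = λ·B[:,1] = (+0.21465,+0.94273,+0.25531)
r₃ = r₁×r₂ = (-0.05721,-0.24882,+0.96686); SVD([r₁ r₂ r₃]) → R = UVᵀ:
  R  [+0.97501 +0.21465 -0.05721]
  R  [-0.22214 +0.94273 -0.24882]
  R  [+0.00053 +0.25531 +0.96686]
t = (-0.43012, -0.03506, +1.03887) m
tr R = 2.884605; θ = arccos((tr R − 1)/2) = 0.341354 rad = 19.558°
axis k = ((R−Rᵀ)₃₂, (R−Rᵀ)₁₃, (R−Rᵀ)₂₁) / (2 sinθ) = (+0.752963, -0.086244, -0.652387)
rvec = θ·k = (+0.257026, -0.029440, -0.222695)

rvec=(0.2570, -0.0294, -0.2227) tvec=(-0.4301, -0.0351, 1.0389)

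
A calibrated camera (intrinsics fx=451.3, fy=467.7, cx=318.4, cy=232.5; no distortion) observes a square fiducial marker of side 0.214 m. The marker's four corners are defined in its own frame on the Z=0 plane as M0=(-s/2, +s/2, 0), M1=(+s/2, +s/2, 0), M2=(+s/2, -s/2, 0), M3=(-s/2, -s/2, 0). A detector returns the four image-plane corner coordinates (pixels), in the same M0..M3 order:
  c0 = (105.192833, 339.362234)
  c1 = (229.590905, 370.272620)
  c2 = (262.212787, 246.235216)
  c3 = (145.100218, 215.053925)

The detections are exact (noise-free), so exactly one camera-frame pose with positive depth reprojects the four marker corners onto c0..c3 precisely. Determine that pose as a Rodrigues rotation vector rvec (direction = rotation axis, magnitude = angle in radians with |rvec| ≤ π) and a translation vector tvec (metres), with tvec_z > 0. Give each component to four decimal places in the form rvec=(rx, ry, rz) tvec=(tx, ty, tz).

Intrinsics K: fx=451.3, fy=467.7, cx=318.4, cy=232.5
Marker side s = 0.214 m; corners in marker frame (Z=0):
  M0 = (-0.1070, +0.1070, 0)
  M1 = (+0.1070, +0.1070, 0)
  M2 = (+0.1070, -0.1070, 0)
  M3 = (-0.1070, -0.1070, 0)
Detected image corners:
  c0 = (105.192833, 339.362234) px
  c1 = (229.590905, 370.272620) px
  c2 = (262.212787, 246.235216) px
  c3 = (145.100218, 215.053925) px
Planar DLT: solve 8×8 A·h = b for H (H[2,2]=1):
  H  [+577.72796 -217.44748 +186.51229]
  H  [+167.06044 +504.31018 +291.13245]
  H  [+0.07505 -0.25939 +1.00000]
B = K⁻¹H; ‖b₁‖=1.270420, ‖b₂‖=1.270420; λ = 2/(‖b₁‖+‖b₂‖) = 0.787141, sign → tz>0 ⇒ λ=+0.787141
r₁ = λ·B[:,0] = (+0.96598,+0.25180,+0.05907); r₂ = λ·B[:,1] = (-0.23521,+0.95026,-0.20418)
r₃ = r₁×r₂ = (-0.10755,+0.18334,+0.97715); SVD([r₁ r₂ r₃]) → R = UVᵀ:
  R  [+0.96598 -0.23521 -0.10755]
  R  [+0.25180 +0.95026 +0.18334]
  R  [+0.05907 -0.20418 +0.97715]
t = (-0.23003, +0.09868, +0.78714) m
tr R = 2.893381; θ = arccos((tr R − 1)/2) = 0.327994 rad = 18.793°
axis k = ((R−Rᵀ)₃₂, (R−Rᵀ)₁₃, (R−Rᵀ)₂₁) / (2 sinθ) = (-0.601458, -0.258610, +0.755890)
rvec = θ·k = (-0.197274, -0.084822, +0.247927)

rvec=(-0.1973, -0.0848, 0.2479) tvec=(-0.2300, 0.0987, 0.7871)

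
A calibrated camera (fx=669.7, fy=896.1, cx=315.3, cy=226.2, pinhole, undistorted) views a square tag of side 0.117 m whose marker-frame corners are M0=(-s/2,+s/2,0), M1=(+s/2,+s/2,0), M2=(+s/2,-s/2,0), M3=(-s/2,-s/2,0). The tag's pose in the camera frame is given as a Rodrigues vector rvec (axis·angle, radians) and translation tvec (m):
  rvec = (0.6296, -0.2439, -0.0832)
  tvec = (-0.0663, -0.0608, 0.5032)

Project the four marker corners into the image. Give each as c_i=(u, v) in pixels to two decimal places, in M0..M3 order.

Intrinsics K: fx=669.7, fy=896.1, cx=315.3, cy=226.2
Marker side s = 0.117 m; corners in marker frame (Z=0):
  M0 = (-0.0585, +0.0585, 0)
  M1 = (+0.0585, +0.0585, 0)
  M2 = (+0.0585, -0.0585, 0)
  M3 = (-0.0585, -0.0585, 0)
rvec = (0.6296, -0.2439, -0.0832), |rvec| = θ = 0.68030 rad = 38.978°
Rodrigues: sinθ=0.62902, 1−cosθ=0.22261; R = I + sinθ·[k]× + (1−cosθ)·[k]×²:
    [+0.96806 +0.00307 -0.25071]
    [-0.15079 +0.80600 -0.57239]
    [+0.20032 +0.59191 +0.78071]
t = (-0.0663, -0.0608, 0.5032) m
M0: Pc = R·M0+t = (-0.12275, -0.00483, +0.52611); u = 669.7·(-0.12275)/0.52611 + 315.3 = 159.0450, v = 896.1·(-0.00483)/0.52611 + 226.2 = 217.9773
M1: Pc = R·M1+t = (-0.00949, -0.02247, +0.54955); u = 669.7·(-0.00949)/0.54955 + 315.3 = 303.7358, v = 896.1·(-0.02247)/0.54955 + 226.2 = 189.5592
M2: Pc = R·M2+t = (-0.00985, -0.11677, +0.48029); u = 669.7·(-0.00985)/0.48029 + 315.3 = 301.5683, v = 896.1·(-0.11677)/0.48029 + 226.2 = 8.3332
M3: Pc = R·M3+t = (-0.12311, -0.09913, +0.45685); u = 669.7·(-0.12311)/0.45685 + 315.3 = 134.8330, v = 896.1·(-0.09913)/0.45685 + 226.2 = 31.7618

c0=(159.04, 217.98) c1=(303.74, 189.56) c2=(301.57, 8.33) c3=(134.83, 31.76)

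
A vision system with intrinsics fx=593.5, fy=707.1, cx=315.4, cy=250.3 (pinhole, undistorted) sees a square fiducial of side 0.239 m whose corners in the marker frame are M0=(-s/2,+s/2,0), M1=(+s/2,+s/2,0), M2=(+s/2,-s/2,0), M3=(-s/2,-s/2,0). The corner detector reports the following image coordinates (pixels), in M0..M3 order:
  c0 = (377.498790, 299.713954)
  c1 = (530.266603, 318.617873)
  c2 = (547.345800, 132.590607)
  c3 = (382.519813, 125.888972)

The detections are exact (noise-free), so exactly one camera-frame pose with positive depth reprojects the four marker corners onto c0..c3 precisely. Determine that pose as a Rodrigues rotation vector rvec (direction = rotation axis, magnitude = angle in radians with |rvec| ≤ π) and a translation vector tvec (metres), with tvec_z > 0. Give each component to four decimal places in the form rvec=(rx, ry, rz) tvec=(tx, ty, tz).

rvec=(0.2725, 0.2932, 0.0447) tvec=(0.2176, -0.0365, 0.9163)

Intrinsics K: fx=593.5, fy=707.1, cx=315.4, cy=250.3
Marker side s = 0.239 m; corners in marker frame (Z=0):
  M0 = (-0.1195, +0.1195, 0)
  M1 = (+0.1195, +0.1195, 0)
  M2 = (+0.1195, -0.1195, 0)
  M3 = (-0.1195, -0.1195, 0)
Detected image corners:
  c0 = (377.498790, 299.713954) px
  c1 = (530.266603, 318.617873) px
  c2 = (547.345800, 132.590607) px
  c3 = (382.519813, 125.888972) px
Planar DLT: solve 8×8 A·h = b for H (H[2,2]=1):
  H  [+523.47489 +90.90046 +456.31947]
  H  [-12.35281 +816.89350 +222.15724]
  H  [-0.30486 +0.29650 +1.00000]
B = K⁻¹H; ‖b₁‖=1.091374, ‖b₂‖=1.091374; λ = 2/(‖b₁‖+‖b₂‖) = 0.916276, sign → tz>0 ⇒ λ=+0.916276
r₁ = λ·B[:,0] = (+0.95661,+0.08287,-0.27933); r₂ = λ·B[:,1] = (-0.00404,+0.96238,+0.27168)
r₃ = r₁×r₂ = (+0.29134,-0.25876,+0.92096); SVD([r₁ r₂ r₃]) → R = UVᵀ:
  R  [+0.95661 -0.00404 +0.29134]
  R  [+0.08287 +0.96238 -0.25876]
  R  [-0.27933 +0.27168 +0.92096]
t = (+0.21756, -0.03647, +0.91628) m
tr R = 2.839949; θ = arccos((tr R − 1)/2) = 0.402781 rad = 23.078°
axis k = ((R−Rᵀ)₃₂, (R−Rᵀ)₁₃, (R−Rᵀ)₂₁) / (2 sinθ) = (+0.676622, +0.727937, +0.110863)
rvec = θ·k = (+0.272531, +0.293199, +0.044653)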